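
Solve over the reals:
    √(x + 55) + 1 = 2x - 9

Isolate the radical: √(x + 55) = 2x - 10.
Square both sides: x + 55 = (2x - 10)².
Expand and rearrange: 4x² - 41x + 45 = 0.
Solving gives x = 9 or x = 1.25.
Check each candidate in the original equation:
  x = 9: √(64) = 8, while 2x - 10 = 8 — valid.
  x = 1.25: √(56.25) = 7.5, while 2x - 10 = -7.5 — extraneous.

x = 9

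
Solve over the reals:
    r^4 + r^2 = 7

Let u = r^2. The equation becomes u^2 + u - 7 = 0.
By the quadratic formula, u = -1/2 + sqrt(29)/2 or u = -sqrt(29)/2 - 1/2.
r^2 = -1/2 + sqrt(29)/2 gives r = +/-sqrt(-1/2 + sqrt(29)/2) ~= +/-1.4807.
r^2 = -sqrt(29)/2 - 1/2 < 0 has no real solution.

r = -1.4807 or r = 1.4807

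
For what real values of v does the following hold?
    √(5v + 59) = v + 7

Square both sides: 5v + 59 = (v + 7)².
Expand and rearrange: v² + 9v - 10 = 0.
Solving gives v = 1 or v = -10.
Check each candidate in the original equation:
  v = 1: √(64) = 8, while v + 7 = 8 — valid.
  v = -10: √(9) = 3, while v + 7 = -3 — extraneous.

v = 1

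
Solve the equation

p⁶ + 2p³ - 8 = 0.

Let u = p³. The equation becomes u² + 2u - 8 = 0.
Factor: (u + 4)(u - 2) = 0, so u = -4 or u = 2.
p³ = -4 gives p = -∛(4) ≈ -1.5874.
p³ = 2 gives p = ∛(2) ≈ 1.2599.

p = -1.5874 or p = 1.2599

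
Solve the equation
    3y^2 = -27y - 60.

Bring every term to one side: 3y^2 + 27y + 60 = 0.
Factor: 3(y + 4)(y + 5) = 0.
So y = -4 or y = -5.

y = -5 or y = -4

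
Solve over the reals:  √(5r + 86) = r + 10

r = -1

Square both sides: 5r + 86 = (r + 10)².
Expand and rearrange: r² + 15r + 14 = 0.
Solving gives r = -1 or r = -14.
Check each candidate in the original equation:
  r = -1: √(81) = 9, while r + 10 = 9 — valid.
  r = -14: √(16) = 4, while r + 10 = -4 — extraneous.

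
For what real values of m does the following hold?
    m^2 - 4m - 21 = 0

m = -3 or m = 7

Factor: (m - 7)(m + 3) = 0.
So m = 7 or m = -3.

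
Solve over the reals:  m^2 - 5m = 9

Rearrange to standard form: m^2 - 5m - 9 = 0.
Discriminant: (-5)^2 - 4*1*(-9) = 61.
Quadratic formula: m = (5 +/- sqrt(61)) / 2.
So m = 5/2 + sqrt(61)/2 ~= 6.4051 or m = 5/2 - sqrt(61)/2 ~= -1.4051.

m = -1.4051 or m = 6.4051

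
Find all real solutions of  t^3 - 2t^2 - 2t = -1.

Rearrange: t^3 - 2t^2 - 2t + 1 = 0.
Possible rational roots are divisors of 1. Testing t = -1 gives 0, so (t + 1) is a factor.
Divide: t^3 - 2t^2 - 2t + 1 = (t + 1)(t^2 - 3t + 1).
Apply the quadratic formula to t^2 - 3t + 1 = 0: t = (3 +/- sqrt(5))/2, i.e. t ~= 2.618 or t ~= 0.382.

t = -1 or t = 0.382 or t = 2.618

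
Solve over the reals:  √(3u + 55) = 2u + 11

Square both sides: 3u + 55 = (2u + 11)².
Expand and rearrange: 4u² + 41u + 66 = 0.
Solving gives u = -2 or u = -8.25.
Check each candidate in the original equation:
  u = -2: √(49) = 7, while 2u + 11 = 7 — valid.
  u = -8.25: √(30.25) = 5.5, while 2u + 11 = -5.5 — extraneous.

u = -2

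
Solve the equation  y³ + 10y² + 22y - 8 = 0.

Possible rational roots are divisors of -8. Testing y = -4 gives 0, so (y + 4) is a factor.
Divide: y³ + 10y² + 22y - 8 = (y + 4)(y² + 6y - 2).
Apply the quadratic formula to y² + 6y - 2 = 0: y = (-6 ± √44)/2, i.e. y ≈ 0.3166 or y ≈ -6.3166.

y = -6.3166 or y = -4 or y = 0.3166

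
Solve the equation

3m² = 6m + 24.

Bring every term to one side: 3m² - 6m - 24 = 0.
Factor: 3(m + 2)(m - 4) = 0.
So m = -2 or m = 4.

m = -2 or m = 4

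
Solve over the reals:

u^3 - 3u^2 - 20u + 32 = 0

Possible rational roots are divisors of 32. Testing u = -4 gives 0, so (u + 4) is a factor.
Divide: u^3 - 3u^2 - 20u + 32 = (u + 4)(u^2 - 7u + 8).
Apply the quadratic formula to u^2 - 7u + 8 = 0: u = (7 +/- sqrt(17))/2, i.e. u ~= 5.5616 or u ~= 1.4384.

u = -4 or u = 1.4384 or u = 5.5616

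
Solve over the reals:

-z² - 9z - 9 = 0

Discriminant: (-9)² − 4·(-1)·(-9) = 45.
Quadratic formula: z = (9 ± √45) / (-2).
So z = -9/2 - 3·√(5)/2 ≈ -7.8541 or z = -9/2 + 3·√(5)/2 ≈ -1.1459.

z = -7.8541 or z = -1.1459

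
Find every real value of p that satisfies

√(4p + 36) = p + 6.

Square both sides: 4p + 36 = (p + 6)².
Expand and rearrange: p² + 8p = 0.
Solving gives p = 0 or p = -8.
Check each candidate in the original equation:
  p = 0: √(36) = 6, while p + 6 = 6 — valid.
  p = -8: √(4) = 2, while p + 6 = -2 — extraneous.

p = 0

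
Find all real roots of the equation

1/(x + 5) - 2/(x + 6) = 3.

x = -6.5486 or x = -4.7847

Multiply both sides by (x + 5)(x + 6):
(x + 6) - 2(x + 5) = 3(x + 5)(x + 6).
Expand and collect terms: 3x² + 34x + 94 = 0.
By the quadratic formula, x = (-34 ± √28) / 6, so x ≈ -4.7847 or x ≈ -6.5486.
Neither value makes a denominator zero (x ≠ -5, x ≠ -6), so both are valid.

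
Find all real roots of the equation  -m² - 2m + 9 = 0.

m = -4.1623 or m = 2.1623

Discriminant: (-2)² − 4·(-1)·9 = 40.
Quadratic formula: m = (2 ± √40) / (-2).
So m = -√(10) - 1 ≈ -4.1623 or m = -1 + √(10) ≈ 2.1623.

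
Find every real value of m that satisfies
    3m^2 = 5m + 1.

Rearrange to standard form: 3m^2 - 5m - 1 = 0.
Discriminant: (-5)^2 - 4*3*(-1) = 37.
Quadratic formula: m = (5 +/- sqrt(37)) / 6.
So m = 5/6 + sqrt(37)/6 ~= 1.8471 or m = 5/6 - sqrt(37)/6 ~= -0.1805.

m = -0.1805 or m = 1.8471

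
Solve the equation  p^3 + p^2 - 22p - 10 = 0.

p = -5 or p = -0.4495 or p = 4.4495

Possible rational roots are divisors of -10. Testing p = -5 gives 0, so (p + 5) is a factor.
Divide: p^3 + p^2 - 22p - 10 = (p + 5)(p^2 - 4p - 2).
Apply the quadratic formula to p^2 - 4p - 2 = 0: p = (4 +/- sqrt(24))/2, i.e. p ~= 4.4495 or p ~= -0.4495.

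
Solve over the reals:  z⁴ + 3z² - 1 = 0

Let u = z². The equation becomes u² + 3u - 1 = 0.
By the quadratic formula, u = -3/2 + √(13)/2 or u = -√(13)/2 - 3/2.
z² = -3/2 + √(13)/2 gives z = ±√(-3/2 + √(13)/2) ≈ ±0.5503.
z² = -√(13)/2 - 3/2 < 0 has no real solution.

z = -0.5503 or z = 0.5503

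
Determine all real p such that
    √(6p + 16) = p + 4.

p = -2 or p = 0

Square both sides: 6p + 16 = (p + 4)².
Expand and rearrange: p² + 2p = 0.
Solving gives p = 0 or p = -2.
Check each candidate in the original equation:
  p = 0: √(16) = 4, while p + 4 = 4 — valid.
  p = -2: √(4) = 2, while p + 4 = 2 — valid.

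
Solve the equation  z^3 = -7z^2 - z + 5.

Rearrange: z^3 + 7z^2 + z - 5 = 0.
Possible rational roots are divisors of -5. Testing z = -1 gives 0, so (z + 1) is a factor.
Divide: z^3 + 7z^2 + z - 5 = (z + 1)(z^2 + 6z - 5).
Apply the quadratic formula to z^2 + 6z - 5 = 0: z = (-6 +/- sqrt(56))/2, i.e. z ~= 0.7417 or z ~= -6.7417.

z = -6.7417 or z = -1 or z = 0.7417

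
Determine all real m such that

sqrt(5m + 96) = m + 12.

m = -3

Square both sides: 5m + 96 = (m + 12)^2.
Expand and rearrange: m^2 + 19m + 48 = 0.
Solving gives m = -3 or m = -16.
Check each candidate in the original equation:
  m = -3: sqrt(81) = 9, while m + 12 = 9 — valid.
  m = -16: sqrt(16) = 4, while m + 12 = -4 — extraneous.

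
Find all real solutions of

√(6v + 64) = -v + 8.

Square both sides: 6v + 64 = (-v + 8)².
Expand and rearrange: v² - 22v = 0.
Solving gives v = 22 or v = 0.
Check each candidate in the original equation:
  v = 22: √(196) = 14, while -v + 8 = -14 — extraneous.
  v = 0: √(64) = 8, while -v + 8 = 8 — valid.

v = 0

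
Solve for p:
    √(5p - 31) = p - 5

Square both sides: 5p - 31 = (p - 5)².
Expand and rearrange: p² - 15p + 56 = 0.
Solving gives p = 8 or p = 7.
Check each candidate in the original equation:
  p = 8: √(9) = 3, while p - 5 = 3 — valid.
  p = 7: √(4) = 2, while p - 5 = 2 — valid.

p = 7 or p = 8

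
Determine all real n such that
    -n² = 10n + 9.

Bring every term to one side: -n² - 10n - 9 = 0.
Factor: -1(n + 9)(n + 1) = 0.
So n = -9 or n = -1.

n = -9 or n = -1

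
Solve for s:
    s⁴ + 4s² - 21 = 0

Let u = s². The equation becomes u² + 4u - 21 = 0.
Factor: (u - 3)(u + 7) = 0, so u = 3 or u = -7.
s² = 3 gives s = ±√(3) ≈ ±1.7321.
s² = -7 < 0 has no real solution.

s = -1.7321 or s = 1.7321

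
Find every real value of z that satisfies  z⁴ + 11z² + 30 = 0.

Let u = z². The equation becomes u² + 11u + 30 = 0.
Factor: (u + 5)(u + 6) = 0, so u = -5 or u = -6.
z² = -5 < 0 has no real solution.
z² = -6 < 0 has no real solution.

No real solutions.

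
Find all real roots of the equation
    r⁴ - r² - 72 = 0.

r = -3 or r = 3

Let u = r². The equation becomes u² - u - 72 = 0.
Factor: (u - 9)(u + 8) = 0, so u = 9 or u = -8.
r² = 9 gives r = ±3.
r² = -8 < 0 has no real solution.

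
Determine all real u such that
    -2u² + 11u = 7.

Rearrange to standard form: -2u² + 11u - 7 = 0.
Discriminant: (11)² − 4·(-2)·(-7) = 65.
Quadratic formula: u = (-11 ± √65) / (-4).
So u = 11/4 - √(65)/4 ≈ 0.7344 or u = √(65)/4 + 11/4 ≈ 4.7656.

u = 0.7344 or u = 4.7656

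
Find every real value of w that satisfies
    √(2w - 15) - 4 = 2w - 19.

Isolate the radical: √(2w - 15) = 2w - 15.
Square both sides: 2w - 15 = (2w - 15)².
Expand and rearrange: 4w² - 62w + 240 = 0.
Solving gives w = 8 or w = 7.5.
Check each candidate in the original equation:
  w = 8: √(1) = 1, while 2w - 15 = 1 — valid.
  w = 7.5: √(0) = 0, while 2w - 15 = 0 — valid.

w = 7.5 or w = 8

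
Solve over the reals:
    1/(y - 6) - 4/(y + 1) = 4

y = -1.9696 or y = 6.2196

Multiply both sides by (y - 6)(y + 1):
(y + 1) - 4(y - 6) = 4(y - 6)(y + 1).
Expand and collect terms: 4y² - 17y - 49 = 0.
By the quadratic formula, y = (17 ± √1073) / 8, so y ≈ 6.2196 or y ≈ -1.9696.
Neither value makes a denominator zero (y ≠ 6, y ≠ -1), so both are valid.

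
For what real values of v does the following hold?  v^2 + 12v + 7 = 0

Discriminant: (12)^2 - 4*1*7 = 116.
Quadratic formula: v = (-12 +/- sqrt(116)) / 2.
So v = -6 + sqrt(29) ~= -0.6148 or v = -6 - sqrt(29) ~= -11.3852.

v = -11.3852 or v = -0.6148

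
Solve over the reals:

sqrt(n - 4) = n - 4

n = 4 or n = 5

Square both sides: n - 4 = (n - 4)^2.
Expand and rearrange: n^2 - 9n + 20 = 0.
Solving gives n = 5 or n = 4.
Check each candidate in the original equation:
  n = 5: sqrt(1) = 1, while n - 4 = 1 — valid.
  n = 4: sqrt(0) = 0, while n - 4 = 0 — valid.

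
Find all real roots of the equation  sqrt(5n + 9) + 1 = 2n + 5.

n = -1.75 or n = -1

Isolate the radical: sqrt(5n + 9) = 2n + 4.
Square both sides: 5n + 9 = (2n + 4)^2.
Expand and rearrange: 4n^2 + 11n + 7 = 0.
Solving gives n = -1 or n = -1.75.
Check each candidate in the original equation:
  n = -1: sqrt(4) = 2, while 2n + 4 = 2 — valid.
  n = -1.75: sqrt(0.25) = 0.5, while 2n + 4 = 0.5 — valid.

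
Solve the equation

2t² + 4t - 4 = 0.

t = -2.7321 or t = 0.7321

Discriminant: (4)² − 4·2·(-4) = 48.
Quadratic formula: t = (-4 ± √48) / 4.
So t = -1 + √(3) ≈ 0.7321 or t = -√(3) - 1 ≈ -2.7321.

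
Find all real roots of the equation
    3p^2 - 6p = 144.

Bring every term to one side: 3p^2 - 6p - 144 = 0.
Factor: 3(p - 8)(p + 6) = 0.
So p = 8 or p = -6.

p = -6 or p = 8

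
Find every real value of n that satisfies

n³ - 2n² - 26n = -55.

n = -5.1401 or n = 2.1401 or n = 5

Rearrange: n³ - 2n² - 26n + 55 = 0.
Possible rational roots are divisors of 55. Testing n = 5 gives 0, so (n - 5) is a factor.
Divide: n³ - 2n² - 26n + 55 = (n - 5)(n² + 3n - 11).
Apply the quadratic formula to n² + 3n - 11 = 0: n = (-3 ± √53)/2, i.e. n ≈ 2.1401 or n ≈ -5.1401.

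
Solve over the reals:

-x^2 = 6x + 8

x = -4 or x = -2

Bring every term to one side: -x^2 - 6x - 8 = 0.
Factor: -1(x + 4)(x + 2) = 0.
So x = -4 or x = -2.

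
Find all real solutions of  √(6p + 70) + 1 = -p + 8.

p = -1

Isolate the radical: √(6p + 70) = -p + 7.
Square both sides: 6p + 70 = (-p + 7)².
Expand and rearrange: p² - 20p - 21 = 0.
Solving gives p = 21 or p = -1.
Check each candidate in the original equation:
  p = 21: √(196) = 14, while -p + 7 = -14 — extraneous.
  p = -1: √(64) = 8, while -p + 7 = 8 — valid.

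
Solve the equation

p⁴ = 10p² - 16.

p = -2.8284 or p = -1.4142 or p = 1.4142 or p = 2.8284

Let u = p². The equation becomes u² - 10u + 16 = 0.
Factor: (u - 8)(u - 2) = 0, so u = 8 or u = 2.
p² = 8 gives p = ±2·√(2) ≈ ±2.8284.
p² = 2 gives p = ±√(2) ≈ ±1.4142.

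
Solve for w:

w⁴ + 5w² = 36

Let u = w². The equation becomes u² + 5u - 36 = 0.
Factor: (u + 9)(u - 4) = 0, so u = -9 or u = 4.
w² = -9 < 0 has no real solution.
w² = 4 gives w = ±2.

w = -2 or w = 2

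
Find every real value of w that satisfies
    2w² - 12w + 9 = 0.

w = 0.8787 or w = 5.1213

Discriminant: (-12)² − 4·2·9 = 72.
Quadratic formula: w = (12 ± √72) / 4.
So w = 3·√(2)/2 + 3 ≈ 5.1213 or w = 3 - 3·√(2)/2 ≈ 0.8787.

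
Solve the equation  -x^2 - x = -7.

x = -3.1926 or x = 2.1926

Rearrange to standard form: -x^2 - x + 7 = 0.
Discriminant: (-1)^2 - 4*(-1)*7 = 29.
Quadratic formula: x = (1 +/- sqrt(29)) / (-2).
So x = -sqrt(29)/2 - 1/2 ~= -3.1926 or x = -1/2 + sqrt(29)/2 ~= 2.1926.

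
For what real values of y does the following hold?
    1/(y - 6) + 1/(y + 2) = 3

y = -1.6805 or y = 6.3472

Multiply both sides by (y - 6)(y + 2):
(y + 2) + (y - 6) = 3(y - 6)(y + 2).
Expand and collect terms: 3y^2 - 14y - 32 = 0.
By the quadratic formula, y = (14 +/- sqrt(580)) / 6, so y ~= 6.3472 or y ~= -1.6805.
Neither value makes a denominator zero (y != 6, y != -2), so both are valid.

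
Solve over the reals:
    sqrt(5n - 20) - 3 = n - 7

Isolate the radical: sqrt(5n - 20) = n - 4.
Square both sides: 5n - 20 = (n - 4)^2.
Expand and rearrange: n^2 - 13n + 36 = 0.
Solving gives n = 9 or n = 4.
Check each candidate in the original equation:
  n = 9: sqrt(25) = 5, while n - 4 = 5 — valid.
  n = 4: sqrt(0) = 0, while n - 4 = 0 — valid.

n = 4 or n = 9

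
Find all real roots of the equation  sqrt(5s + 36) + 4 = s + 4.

s = 9

Isolate the radical: sqrt(5s + 36) = s.
Square both sides: 5s + 36 = (s)^2.
Expand and rearrange: s^2 - 5s - 36 = 0.
Solving gives s = 9 or s = -4.
Check each candidate in the original equation:
  s = 9: sqrt(81) = 9, while s = 9 — valid.
  s = -4: sqrt(16) = 4, while s = -4 — extraneous.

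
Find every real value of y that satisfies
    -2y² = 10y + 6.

Rearrange to standard form: -2y² - 10y - 6 = 0.
Discriminant: (-10)² − 4·(-2)·(-6) = 52.
Quadratic formula: y = (10 ± √52) / (-4).
So y = -5/2 - √(13)/2 ≈ -4.3028 or y = -5/2 + √(13)/2 ≈ -0.6972.

y = -4.3028 or y = -0.6972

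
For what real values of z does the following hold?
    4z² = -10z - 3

z = -2.1514 or z = -0.3486

Rearrange to standard form: 4z² + 10z + 3 = 0.
Discriminant: (10)² − 4·4·3 = 52.
Quadratic formula: z = (-10 ± √52) / 8.
So z = -5/4 + √(13)/4 ≈ -0.3486 or z = -5/4 - √(13)/4 ≈ -2.1514.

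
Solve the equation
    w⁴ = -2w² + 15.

w = -1.7321 or w = 1.7321

Let u = w². The equation becomes u² + 2u - 15 = 0.
Factor: (u - 3)(u + 5) = 0, so u = 3 or u = -5.
w² = 3 gives w = ±√(3) ≈ ±1.7321.
w² = -5 < 0 has no real solution.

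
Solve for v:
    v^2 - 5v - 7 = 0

v = -1.1401 or v = 6.1401

Discriminant: (-5)^2 - 4*1*(-7) = 53.
Quadratic formula: v = (5 +/- sqrt(53)) / 2.
So v = 5/2 + sqrt(53)/2 ~= 6.1401 or v = 5/2 - sqrt(53)/2 ~= -1.1401.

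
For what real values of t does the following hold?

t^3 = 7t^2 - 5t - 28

t = -1.5414 or t = 4 or t = 4.5414

Rearrange: t^3 - 7t^2 + 5t + 28 = 0.
Possible rational roots are divisors of 28. Testing t = 4 gives 0, so (t - 4) is a factor.
Divide: t^3 - 7t^2 + 5t + 28 = (t - 4)(t^2 - 3t - 7).
Apply the quadratic formula to t^2 - 3t - 7 = 0: t = (3 +/- sqrt(37))/2, i.e. t ~= 4.5414 or t ~= -1.5414.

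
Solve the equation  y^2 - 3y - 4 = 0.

Factor: (y + 1)(y - 4) = 0.
So y = -1 or y = 4.

y = -1 or y = 4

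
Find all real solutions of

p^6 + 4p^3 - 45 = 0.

Let u = p^3. The equation becomes u^2 + 4u - 45 = 0.
Factor: (u + 9)(u - 5) = 0, so u = -9 or u = 5.
p^3 = -9 gives p = -(9)^(1/3) ~= -2.0801.
p^3 = 5 gives p = (5)^(1/3) ~= 1.71.

p = -2.0801 or p = 1.71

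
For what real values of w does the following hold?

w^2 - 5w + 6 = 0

w = 2 or w = 3

Factor: (w - 2)(w - 3) = 0.
So w = 2 or w = 3.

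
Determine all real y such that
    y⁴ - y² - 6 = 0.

Let u = y². The equation becomes u² - u - 6 = 0.
Factor: (u + 2)(u - 3) = 0, so u = -2 or u = 3.
y² = -2 < 0 has no real solution.
y² = 3 gives y = ±√(3) ≈ ±1.7321.

y = -1.7321 or y = 1.7321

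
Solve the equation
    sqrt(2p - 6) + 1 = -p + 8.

p = 5

Isolate the radical: sqrt(2p - 6) = -p + 7.
Square both sides: 2p - 6 = (-p + 7)^2.
Expand and rearrange: p^2 - 16p + 55 = 0.
Solving gives p = 11 or p = 5.
Check each candidate in the original equation:
  p = 11: sqrt(16) = 4, while -p + 7 = -4 — extraneous.
  p = 5: sqrt(4) = 2, while -p + 7 = 2 — valid.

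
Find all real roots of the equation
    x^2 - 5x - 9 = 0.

x = -1.4051 or x = 6.4051

Discriminant: (-5)^2 - 4*1*(-9) = 61.
Quadratic formula: x = (5 +/- sqrt(61)) / 2.
So x = 5/2 + sqrt(61)/2 ~= 6.4051 or x = 5/2 - sqrt(61)/2 ~= -1.4051.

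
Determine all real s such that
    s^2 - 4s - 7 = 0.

s = -1.3166 or s = 5.3166

Discriminant: (-4)^2 - 4*1*(-7) = 44.
Quadratic formula: s = (4 +/- sqrt(44)) / 2.
So s = 2 + sqrt(11) ~= 5.3166 or s = 2 - sqrt(11) ~= -1.3166.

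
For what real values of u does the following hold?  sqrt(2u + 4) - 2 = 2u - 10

u = 6

Isolate the radical: sqrt(2u + 4) = 2u - 8.
Square both sides: 2u + 4 = (2u - 8)^2.
Expand and rearrange: 4u^2 - 34u + 60 = 0.
Solving gives u = 6 or u = 2.5.
Check each candidate in the original equation:
  u = 6: sqrt(16) = 4, while 2u - 8 = 4 — valid.
  u = 2.5: sqrt(9) = 3, while 2u - 8 = -3 — extraneous.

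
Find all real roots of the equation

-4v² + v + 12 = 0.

v = -1.6116 or v = 1.8616

Discriminant: (1)² − 4·(-4)·12 = 193.
Quadratic formula: v = (-1 ± √193) / (-8).
So v = 1/8 - √(193)/8 ≈ -1.6116 or v = 1/8 + √(193)/8 ≈ 1.8616.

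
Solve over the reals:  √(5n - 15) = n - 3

Square both sides: 5n - 15 = (n - 3)².
Expand and rearrange: n² - 11n + 24 = 0.
Solving gives n = 8 or n = 3.
Check each candidate in the original equation:
  n = 8: √(25) = 5, while n - 3 = 5 — valid.
  n = 3: √(0) = 0, while n - 3 = 0 — valid.

n = 3 or n = 8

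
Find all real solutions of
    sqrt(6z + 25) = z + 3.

z = 4

Square both sides: 6z + 25 = (z + 3)^2.
Expand and rearrange: z^2 - 16 = 0.
Solving gives z = 4 or z = -4.
Check each candidate in the original equation:
  z = 4: sqrt(49) = 7, while z + 3 = 7 — valid.
  z = -4: sqrt(1) = 1, while z + 3 = -1 — extraneous.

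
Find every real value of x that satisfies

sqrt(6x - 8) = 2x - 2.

Square both sides: 6x - 8 = (2x - 2)^2.
Expand and rearrange: 4x^2 - 14x + 12 = 0.
Solving gives x = 2 or x = 1.5.
Check each candidate in the original equation:
  x = 2: sqrt(4) = 2, while 2x - 2 = 2 — valid.
  x = 1.5: sqrt(1) = 1, while 2x - 2 = 1 — valid.

x = 1.5 or x = 2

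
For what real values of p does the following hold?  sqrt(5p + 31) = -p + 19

p = 10

Square both sides: 5p + 31 = (-p + 19)^2.
Expand and rearrange: p^2 - 43p + 330 = 0.
Solving gives p = 33 or p = 10.
Check each candidate in the original equation:
  p = 33: sqrt(196) = 14, while -p + 19 = -14 — extraneous.
  p = 10: sqrt(81) = 9, while -p + 19 = 9 — valid.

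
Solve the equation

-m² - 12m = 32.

m = -8 or m = -4

Bring every term to one side: -m² - 12m - 32 = 0.
Factor: -1(m + 8)(m + 4) = 0.
So m = -8 or m = -4.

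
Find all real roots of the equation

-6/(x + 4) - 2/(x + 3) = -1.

Multiply both sides by (x + 4)(x + 3):
-6(x + 3) - 2(x + 4) = -(x + 4)(x + 3).
Expand and collect terms: -x^2 + x + 14 = 0.
By the quadratic formula, x = (-1 +/- sqrt(57)) / -2, so x ~= -3.2749 or x ~= 4.2749.
Neither value makes a denominator zero (x != -4, x != -3), so both are valid.

x = -3.2749 or x = 4.2749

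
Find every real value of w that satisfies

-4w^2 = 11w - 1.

w = -2.8381 or w = 0.0881

Rearrange to standard form: -4w^2 - 11w + 1 = 0.
Discriminant: (-11)^2 - 4*(-4)*1 = 137.
Quadratic formula: w = (11 +/- sqrt(137)) / (-8).
So w = -sqrt(137)/8 - 11/8 ~= -2.8381 or w = -11/8 + sqrt(137)/8 ~= 0.0881.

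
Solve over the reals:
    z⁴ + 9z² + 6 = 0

No real solutions.

Let u = z². The equation becomes u² + 9u + 6 = 0.
By the quadratic formula, u = -9/2 + √(57)/2 or u = -9/2 - √(57)/2.
z² = -9/2 + √(57)/2 < 0 has no real solution.
z² = -9/2 - √(57)/2 < 0 has no real solution.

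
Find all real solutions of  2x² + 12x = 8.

Rearrange to standard form: 2x² + 12x - 8 = 0.
Discriminant: (12)² − 4·2·(-8) = 208.
Quadratic formula: x = (-12 ± √208) / 4.
So x = -3 + √(13) ≈ 0.6056 or x = -√(13) - 3 ≈ -6.6056.

x = -6.6056 or x = 0.6056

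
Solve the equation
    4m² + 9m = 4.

m = -2.6302 or m = 0.3802

Rearrange to standard form: 4m² + 9m - 4 = 0.
Discriminant: (9)² − 4·4·(-4) = 145.
Quadratic formula: m = (-9 ± √145) / 8.
So m = -9/8 + √(145)/8 ≈ 0.3802 or m = -√(145)/8 - 9/8 ≈ -2.6302.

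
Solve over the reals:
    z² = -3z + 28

z = -7 or z = 4

Bring every term to one side: z² + 3z - 28 = 0.
Factor: (z + 7)(z - 4) = 0.
So z = -7 or z = 4.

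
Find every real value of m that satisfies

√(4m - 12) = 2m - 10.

m = 7

Square both sides: 4m - 12 = (2m - 10)².
Expand and rearrange: 4m² - 44m + 112 = 0.
Solving gives m = 7 or m = 4.
Check each candidate in the original equation:
  m = 7: √(16) = 4, while 2m - 10 = 4 — valid.
  m = 4: √(4) = 2, while 2m - 10 = -2 — extraneous.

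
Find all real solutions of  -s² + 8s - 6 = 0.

s = 0.8377 or s = 7.1623

Discriminant: (8)² − 4·(-1)·(-6) = 40.
Quadratic formula: s = (-8 ± √40) / (-2).
So s = 4 - √(10) ≈ 0.8377 or s = √(10) + 4 ≈ 7.1623.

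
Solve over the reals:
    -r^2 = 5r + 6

r = -3 or r = -2

Bring every term to one side: -r^2 - 5r - 6 = 0.
Factor: -1(r + 3)(r + 2) = 0.
So r = -3 or r = -2.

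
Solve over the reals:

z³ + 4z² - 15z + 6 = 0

z = -6.4641 or z = 0.4641 or z = 2

Possible rational roots are divisors of 6. Testing z = 2 gives 0, so (z - 2) is a factor.
Divide: z³ + 4z² - 15z + 6 = (z - 2)(z² + 6z - 3).
Apply the quadratic formula to z² + 6z - 3 = 0: z = (-6 ± √48)/2, i.e. z ≈ 0.4641 or z ≈ -6.4641.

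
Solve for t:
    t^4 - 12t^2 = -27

Let u = t^2. The equation becomes u^2 - 12u + 27 = 0.
Factor: (u - 9)(u - 3) = 0, so u = 9 or u = 3.
t^2 = 9 gives t = +/-3.
t^2 = 3 gives t = +/-sqrt(3) ~= +/-1.7321.

t = -3 or t = -1.7321 or t = 1.7321 or t = 3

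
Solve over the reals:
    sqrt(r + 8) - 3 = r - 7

Isolate the radical: sqrt(r + 8) = r - 4.
Square both sides: r + 8 = (r - 4)^2.
Expand and rearrange: r^2 - 9r + 8 = 0.
Solving gives r = 8 or r = 1.
Check each candidate in the original equation:
  r = 8: sqrt(16) = 4, while r - 4 = 4 — valid.
  r = 1: sqrt(9) = 3, while r - 4 = -3 — extraneous.

r = 8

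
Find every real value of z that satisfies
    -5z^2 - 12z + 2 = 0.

z = -2.5565 or z = 0.1565

Discriminant: (-12)^2 - 4*(-5)*2 = 184.
Quadratic formula: z = (12 +/- sqrt(184)) / (-10).
So z = -sqrt(46)/5 - 6/5 ~= -2.5565 or z = -6/5 + sqrt(46)/5 ~= 0.1565.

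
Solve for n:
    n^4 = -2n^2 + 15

Let u = n^2. The equation becomes u^2 + 2u - 15 = 0.
Factor: (u - 3)(u + 5) = 0, so u = 3 or u = -5.
n^2 = 3 gives n = +/-sqrt(3) ~= +/-1.7321.
n^2 = -5 < 0 has no real solution.

n = -1.7321 or n = 1.7321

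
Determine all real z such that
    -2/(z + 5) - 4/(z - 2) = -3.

z = -4.4476 or z = 3.4476

Multiply both sides by (z + 5)(z - 2):
-2(z - 2) - 4(z + 5) = -3(z + 5)(z - 2).
Expand and collect terms: -3z^2 - 3z + 46 = 0.
By the quadratic formula, z = (3 +/- sqrt(561)) / -6, so z ~= -4.4476 or z ~= 3.4476.
Neither value makes a denominator zero (z != -5, z != 2), so both are valid.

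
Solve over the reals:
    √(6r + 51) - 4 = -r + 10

Isolate the radical: √(6r + 51) = -r + 14.
Square both sides: 6r + 51 = (-r + 14)².
Expand and rearrange: r² - 34r + 145 = 0.
Solving gives r = 29 or r = 5.
Check each candidate in the original equation:
  r = 29: √(225) = 15, while -r + 14 = -15 — extraneous.
  r = 5: √(81) = 9, while -r + 14 = 9 — valid.

r = 5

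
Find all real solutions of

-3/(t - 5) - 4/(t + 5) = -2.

t = -3.3059 or t = 6.8059

Multiply both sides by (t - 5)(t + 5):
-3(t + 5) - 4(t - 5) = -2(t - 5)(t + 5).
Expand and collect terms: -2t^2 + 7t + 45 = 0.
By the quadratic formula, t = (-7 +/- sqrt(409)) / -4, so t ~= -3.3059 or t ~= 6.8059.
Neither value makes a denominator zero (t != 5, t != -5), so both are valid.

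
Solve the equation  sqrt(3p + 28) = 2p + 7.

p = -1

Square both sides: 3p + 28 = (2p + 7)^2.
Expand and rearrange: 4p^2 + 25p + 21 = 0.
Solving gives p = -1 or p = -5.25.
Check each candidate in the original equation:
  p = -1: sqrt(25) = 5, while 2p + 7 = 5 — valid.
  p = -5.25: sqrt(12.25) = 3.5, while 2p + 7 = -3.5 — extraneous.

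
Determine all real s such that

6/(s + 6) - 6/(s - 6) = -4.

Multiply both sides by (s + 6)(s - 6):
6(s - 6) - 6(s + 6) = -4(s + 6)(s - 6).
Expand and collect terms: -4s² + 216 = 0.
By the quadratic formula, s = (0 ± √3456) / -8, so s ≈ -7.3485 or s ≈ 7.3485.
Neither value makes a denominator zero (s ≠ -6, s ≠ 6), so both are valid.

s = -7.3485 or s = 7.3485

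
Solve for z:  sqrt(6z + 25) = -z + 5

Square both sides: 6z + 25 = (-z + 5)^2.
Expand and rearrange: z^2 - 16z = 0.
Solving gives z = 16 or z = 0.
Check each candidate in the original equation:
  z = 16: sqrt(121) = 11, while -z + 5 = -11 — extraneous.
  z = 0: sqrt(25) = 5, while -z + 5 = 5 — valid.

z = 0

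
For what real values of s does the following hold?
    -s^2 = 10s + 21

Bring every term to one side: -s^2 - 10s - 21 = 0.
Factor: -1(s + 7)(s + 3) = 0.
So s = -7 or s = -3.

s = -7 or s = -3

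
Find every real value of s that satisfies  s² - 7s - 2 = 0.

s = -0.2749 or s = 7.2749

Discriminant: (-7)² − 4·1·(-2) = 57.
Quadratic formula: s = (7 ± √57) / 2.
So s = 7/2 + √(57)/2 ≈ 7.2749 or s = 7/2 - √(57)/2 ≈ -0.2749.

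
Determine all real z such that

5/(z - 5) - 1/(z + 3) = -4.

Multiply both sides by (z - 5)(z + 3):
5(z + 3) - (z - 5) = -4(z - 5)(z + 3).
Expand and collect terms: -4z^2 + 4z + 40 = 0.
By the quadratic formula, z = (-4 +/- sqrt(656)) / -8, so z ~= -2.7016 or z ~= 3.7016.
Neither value makes a denominator zero (z != 5, z != -3), so both are valid.

z = -2.7016 or z = 3.7016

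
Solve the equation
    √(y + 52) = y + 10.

y = -3

Square both sides: y + 52 = (y + 10)².
Expand and rearrange: y² + 19y + 48 = 0.
Solving gives y = -3 or y = -16.
Check each candidate in the original equation:
  y = -3: √(49) = 7, while y + 10 = 7 — valid.
  y = -16: √(36) = 6, while y + 10 = -6 — extraneous.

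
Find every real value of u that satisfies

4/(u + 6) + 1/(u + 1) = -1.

Multiply both sides by (u + 6)(u + 1):
4(u + 1) + (u + 6) = -(u + 6)(u + 1).
Expand and collect terms: -u² - 12u - 16 = 0.
By the quadratic formula, u = (12 ± √80) / -2, so u ≈ -10.4721 or u ≈ -1.5279.
Neither value makes a denominator zero (u ≠ -6, u ≠ -1), so both are valid.

u = -10.4721 or u = -1.5279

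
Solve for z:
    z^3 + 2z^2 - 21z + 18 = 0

Possible rational roots are divisors of 18. Testing z = 3 gives 0, so (z - 3) is a factor.
Divide: z^3 + 2z^2 - 21z + 18 = (z - 3)(z^2 + 5z - 6).
Factor the quadratic: z = 1 or z = -6.

z = -6 or z = 1 or z = 3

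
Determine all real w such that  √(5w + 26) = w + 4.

w = 2

Square both sides: 5w + 26 = (w + 4)².
Expand and rearrange: w² + 3w - 10 = 0.
Solving gives w = 2 or w = -5.
Check each candidate in the original equation:
  w = 2: √(36) = 6, while w + 4 = 6 — valid.
  w = -5: √(1) = 1, while w + 4 = -1 — extraneous.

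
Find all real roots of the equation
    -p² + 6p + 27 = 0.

Factor: -1(p - 9)(p + 3) = 0.
So p = 9 or p = -3.

p = -3 or p = 9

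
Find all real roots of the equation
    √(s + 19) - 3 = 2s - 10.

Isolate the radical: √(s + 19) = 2s - 7.
Square both sides: s + 19 = (2s - 7)².
Expand and rearrange: 4s² - 29s + 30 = 0.
Solving gives s = 6 or s = 1.25.
Check each candidate in the original equation:
  s = 6: √(25) = 5, while 2s - 7 = 5 — valid.
  s = 1.25: √(20.25) = 4.5, while 2s - 7 = -4.5 — extraneous.

s = 6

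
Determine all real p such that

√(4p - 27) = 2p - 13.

p = 7

Square both sides: 4p - 27 = (2p - 13)².
Expand and rearrange: 4p² - 56p + 196 = 0.
This gives the repeated root p = 7.
Check in the original equation:
  p = 7: √(1) = 1, while 2p - 13 = 1 — valid.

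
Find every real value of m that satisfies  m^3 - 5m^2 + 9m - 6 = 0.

Possible rational roots are divisors of -6. Testing m = 2 gives 0, so (m - 2) is a factor.
Divide: m^3 - 5m^2 + 9m - 6 = (m - 2)(m^2 - 3m + 3).
The quadratic m^2 - 3m + 3 has discriminant -3 < 0, so no further real roots.

m = 2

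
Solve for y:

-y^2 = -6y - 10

y = -1.3589 or y = 7.3589

Rearrange to standard form: -y^2 + 6y + 10 = 0.
Discriminant: (6)^2 - 4*(-1)*10 = 76.
Quadratic formula: y = (-6 +/- sqrt(76)) / (-2).
So y = 3 - sqrt(19) ~= -1.3589 or y = 3 + sqrt(19) ~= 7.3589.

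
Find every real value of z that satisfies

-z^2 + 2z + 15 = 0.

Factor: -1(z + 3)(z - 5) = 0.
So z = -3 or z = 5.

z = -3 or z = 5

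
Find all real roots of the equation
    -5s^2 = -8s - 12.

Rearrange to standard form: -5s^2 + 8s + 12 = 0.
Discriminant: (8)^2 - 4*(-5)*12 = 304.
Quadratic formula: s = (-8 +/- sqrt(304)) / (-10).
So s = 4/5 - 2*sqrt(19)/5 ~= -0.9436 or s = 4/5 + 2*sqrt(19)/5 ~= 2.5436.

s = -0.9436 or s = 2.5436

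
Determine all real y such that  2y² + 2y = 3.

y = -1.8229 or y = 0.8229

Rearrange to standard form: 2y² + 2y - 3 = 0.
Discriminant: (2)² − 4·2·(-3) = 28.
Quadratic formula: y = (-2 ± √28) / 4.
So y = -1/2 + √(7)/2 ≈ 0.8229 or y = -√(7)/2 - 1/2 ≈ -1.8229.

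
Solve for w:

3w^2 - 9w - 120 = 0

w = -5 or w = 8

Factor: 3(w - 8)(w + 5) = 0.
So w = 8 or w = -5.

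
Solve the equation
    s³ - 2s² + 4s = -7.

Rearrange: s³ - 2s² + 4s + 7 = 0.
Possible rational roots are divisors of 7. Testing s = -1 gives 0, so (s + 1) is a factor.
Divide: s³ - 2s² + 4s + 7 = (s + 1)(s² - 3s + 7).
The quadratic s² - 3s + 7 has discriminant -19 < 0, so no further real roots.

s = -1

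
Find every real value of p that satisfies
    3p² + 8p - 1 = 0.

Discriminant: (8)² − 4·3·(-1) = 76.
Quadratic formula: p = (-8 ± √76) / 6.
So p = -4/3 + √(19)/3 ≈ 0.1196 or p = -√(19)/3 - 4/3 ≈ -2.7863.

p = -2.7863 or p = 0.1196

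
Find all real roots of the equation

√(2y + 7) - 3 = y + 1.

Isolate the radical: √(2y + 7) = y + 4.
Square both sides: 2y + 7 = (y + 4)².
Expand and rearrange: y² + 6y + 9 = 0.
This gives the repeated root y = -3.
Check in the original equation:
  y = -3: √(1) = 1, while y + 4 = 1 — valid.

y = -3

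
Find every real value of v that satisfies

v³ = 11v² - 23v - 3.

Rearrange: v³ - 11v² + 23v + 3 = 0.
Possible rational roots are divisors of 3. Testing v = 3 gives 0, so (v - 3) is a factor.
Divide: v³ - 11v² + 23v + 3 = (v - 3)(v² - 8v - 1).
Apply the quadratic formula to v² - 8v - 1 = 0: v = (8 ± √68)/2, i.e. v ≈ 8.1231 or v ≈ -0.1231.

v = -0.1231 or v = 3 or v = 8.1231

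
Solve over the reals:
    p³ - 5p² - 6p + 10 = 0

p = -1.7417 or p = 1 or p = 5.7417

Possible rational roots are divisors of 10. Testing p = 1 gives 0, so (p - 1) is a factor.
Divide: p³ - 5p² - 6p + 10 = (p - 1)(p² - 4p - 10).
Apply the quadratic formula to p² - 4p - 10 = 0: p = (4 ± √56)/2, i.e. p ≈ 5.7417 or p ≈ -1.7417.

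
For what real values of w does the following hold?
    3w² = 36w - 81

Bring every term to one side: 3w² - 36w + 81 = 0.
Factor: 3(w - 9)(w - 3) = 0.
So w = 9 or w = 3.

w = 3 or w = 9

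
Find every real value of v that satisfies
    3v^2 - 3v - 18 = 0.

v = -2 or v = 3

Factor: 3(v - 3)(v + 2) = 0.
So v = 3 or v = -2.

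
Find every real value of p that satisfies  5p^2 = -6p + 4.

p = -1.677 or p = 0.477

Rearrange to standard form: 5p^2 + 6p - 4 = 0.
Discriminant: (6)^2 - 4*5*(-4) = 116.
Quadratic formula: p = (-6 +/- sqrt(116)) / 10.
So p = -3/5 + sqrt(29)/5 ~= 0.477 or p = -sqrt(29)/5 - 3/5 ~= -1.677.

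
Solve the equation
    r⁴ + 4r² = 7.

Let u = r². The equation becomes u² + 4u - 7 = 0.
By the quadratic formula, u = -2 + √(11) or u = -√(11) - 2.
r² = -2 + √(11) gives r = ±√(-2 + √(11)) ≈ ±1.1474.
r² = -√(11) - 2 < 0 has no real solution.

r = -1.1474 or r = 1.1474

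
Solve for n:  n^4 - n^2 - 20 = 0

Let u = n^2. The equation becomes u^2 - u - 20 = 0.
Factor: (u + 4)(u - 5) = 0, so u = -4 or u = 5.
n^2 = -4 < 0 has no real solution.
n^2 = 5 gives n = +/-sqrt(5) ~= +/-2.2361.

n = -2.2361 or n = 2.2361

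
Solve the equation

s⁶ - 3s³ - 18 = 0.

Let u = s³. The equation becomes u² - 3u - 18 = 0.
Factor: (u + 3)(u - 6) = 0, so u = -3 or u = 6.
s³ = -3 gives s = -∛(3) ≈ -1.4422.
s³ = 6 gives s = ∛(6) ≈ 1.8171.

s = -1.4422 or s = 1.8171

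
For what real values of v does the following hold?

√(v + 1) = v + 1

Square both sides: v + 1 = (v + 1)².
Expand and rearrange: v² + v = 0.
Solving gives v = 0 or v = -1.
Check each candidate in the original equation:
  v = 0: √(1) = 1, while v + 1 = 1 — valid.
  v = -1: √(0) = 0, while v + 1 = 0 — valid.

v = -1 or v = 0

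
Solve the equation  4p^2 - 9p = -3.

p = 0.4069 or p = 1.8431

Rearrange to standard form: 4p^2 - 9p + 3 = 0.
Discriminant: (-9)^2 - 4*4*3 = 33.
Quadratic formula: p = (9 +/- sqrt(33)) / 8.
So p = sqrt(33)/8 + 9/8 ~= 1.8431 or p = 9/8 - sqrt(33)/8 ~= 0.4069.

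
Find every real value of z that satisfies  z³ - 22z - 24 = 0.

z = -4 or z = -1.1623 or z = 5.1623

Possible rational roots are divisors of -24. Testing z = -4 gives 0, so (z + 4) is a factor.
Divide: z³ - 22z - 24 = (z + 4)(z² - 4z - 6).
Apply the quadratic formula to z² - 4z - 6 = 0: z = (4 ± √40)/2, i.e. z ≈ 5.1623 or z ≈ -1.1623.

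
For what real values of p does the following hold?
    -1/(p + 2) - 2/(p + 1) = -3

Multiply both sides by (p + 2)(p + 1):
-(p + 1) - 2(p + 2) = -3(p + 2)(p + 1).
Expand and collect terms: -3p^2 - 6p - 1 = 0.
By the quadratic formula, p = (6 +/- sqrt(24)) / -6, so p ~= -1.8165 or p ~= -0.1835.
Neither value makes a denominator zero (p != -2, p != -1), so both are valid.

p = -1.8165 or p = -0.1835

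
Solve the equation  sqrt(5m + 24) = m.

Square both sides: 5m + 24 = (m)^2.
Expand and rearrange: m^2 - 5m - 24 = 0.
Solving gives m = 8 or m = -3.
Check each candidate in the original equation:
  m = 8: sqrt(64) = 8, while m = 8 — valid.
  m = -3: sqrt(9) = 3, while m = -3 — extraneous.

m = 8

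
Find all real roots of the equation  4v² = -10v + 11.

Rearrange to standard form: 4v² + 10v - 11 = 0.
Discriminant: (10)² − 4·4·(-11) = 276.
Quadratic formula: v = (-10 ± √276) / 8.
So v = -5/4 + √(69)/4 ≈ 0.8267 or v = -√(69)/4 - 5/4 ≈ -3.3267.

v = -3.3267 or v = 0.8267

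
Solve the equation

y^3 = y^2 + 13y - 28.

Rearrange: y^3 - y^2 - 13y + 28 = 0.
Possible rational roots are divisors of 28. Testing y = -4 gives 0, so (y + 4) is a factor.
Divide: y^3 - y^2 - 13y + 28 = (y + 4)(y^2 - 5y + 7).
The quadratic y^2 - 5y + 7 has discriminant -3 < 0, so no further real roots.

y = -4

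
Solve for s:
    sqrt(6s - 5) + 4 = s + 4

Isolate the radical: sqrt(6s - 5) = s.
Square both sides: 6s - 5 = (s)^2.
Expand and rearrange: s^2 - 6s + 5 = 0.
Solving gives s = 5 or s = 1.
Check each candidate in the original equation:
  s = 5: sqrt(25) = 5, while s = 5 — valid.
  s = 1: sqrt(1) = 1, while s = 1 — valid.

s = 1 or s = 5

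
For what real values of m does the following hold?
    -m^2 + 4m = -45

Bring every term to one side: -m^2 + 4m + 45 = 0.
Factor: -1(m - 9)(m + 5) = 0.
So m = 9 or m = -5.

m = -5 or m = 9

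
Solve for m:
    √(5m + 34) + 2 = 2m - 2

Isolate the radical: √(5m + 34) = 2m - 4.
Square both sides: 5m + 34 = (2m - 4)².
Expand and rearrange: 4m² - 21m - 18 = 0.
Solving gives m = 6 or m = -0.75.
Check each candidate in the original equation:
  m = 6: √(64) = 8, while 2m - 4 = 8 — valid.
  m = -0.75: √(30.25) = 5.5, while 2m - 4 = -5.5 — extraneous.

m = 6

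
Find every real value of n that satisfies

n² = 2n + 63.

Bring every term to one side: n² - 2n - 63 = 0.
Factor: (n + 7)(n - 9) = 0.
So n = -7 or n = 9.

n = -7 or n = 9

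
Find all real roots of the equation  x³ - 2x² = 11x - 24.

x = -3.3723 or x = 2.3723 or x = 3

Rearrange: x³ - 2x² - 11x + 24 = 0.
Possible rational roots are divisors of 24. Testing x = 3 gives 0, so (x - 3) is a factor.
Divide: x³ - 2x² - 11x + 24 = (x - 3)(x² + x - 8).
Apply the quadratic formula to x² + x - 8 = 0: x = (-1 ± √33)/2, i.e. x ≈ 2.3723 or x ≈ -3.3723.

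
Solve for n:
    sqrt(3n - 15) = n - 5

n = 5 or n = 8

Square both sides: 3n - 15 = (n - 5)^2.
Expand and rearrange: n^2 - 13n + 40 = 0.
Solving gives n = 8 or n = 5.
Check each candidate in the original equation:
  n = 8: sqrt(9) = 3, while n - 5 = 3 — valid.
  n = 5: sqrt(0) = 0, while n - 5 = 0 — valid.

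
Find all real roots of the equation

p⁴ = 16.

Let u = p². The equation becomes u² - 16 = 0.
Factor: (u + 4)(u - 4) = 0, so u = -4 or u = 4.
p² = -4 < 0 has no real solution.
p² = 4 gives p = ±2.

p = -2 or p = 2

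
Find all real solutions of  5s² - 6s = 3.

s = -0.3798 or s = 1.5798

Rearrange to standard form: 5s² - 6s - 3 = 0.
Discriminant: (-6)² − 4·5·(-3) = 96.
Quadratic formula: s = (6 ± √96) / 10.
So s = 3/5 + 2·√(6)/5 ≈ 1.5798 or s = 3/5 - 2·√(6)/5 ≈ -0.3798.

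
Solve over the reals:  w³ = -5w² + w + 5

Rearrange: w³ + 5w² - w - 5 = 0.
Possible rational roots are divisors of -5. Testing w = -5 gives 0, so (w + 5) is a factor.
Divide: w³ + 5w² - w - 5 = (w + 5)(w² - 1).
Factor the quadratic: w = 1 or w = -1.

w = -5 or w = -1 or w = 1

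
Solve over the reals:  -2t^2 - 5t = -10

t = -3.8117 or t = 1.3117

Rearrange to standard form: -2t^2 - 5t + 10 = 0.
Discriminant: (-5)^2 - 4*(-2)*10 = 105.
Quadratic formula: t = (5 +/- sqrt(105)) / (-4).
So t = -sqrt(105)/4 - 5/4 ~= -3.8117 or t = -5/4 + sqrt(105)/4 ~= 1.3117.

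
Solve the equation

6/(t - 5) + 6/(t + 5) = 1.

t = -1.8102 or t = 13.8102

Multiply both sides by (t - 5)(t + 5):
6(t + 5) + 6(t - 5) = (t - 5)(t + 5).
Expand and collect terms: t^2 - 12t - 25 = 0.
By the quadratic formula, t = (12 +/- sqrt(244)) / 2, so t ~= 13.8102 or t ~= -1.8102.
Neither value makes a denominator zero (t != 5, t != -5), so both are valid.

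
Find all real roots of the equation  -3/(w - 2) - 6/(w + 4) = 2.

w = -7.5584 or w = 1.0584

Multiply both sides by (w - 2)(w + 4):
-3(w + 4) - 6(w - 2) = 2(w - 2)(w + 4).
Expand and collect terms: 2w^2 + 13w - 16 = 0.
By the quadratic formula, w = (-13 +/- sqrt(297)) / 4, so w ~= 1.0584 or w ~= -7.5584.
Neither value makes a denominator zero (w != 2, w != -4), so both are valid.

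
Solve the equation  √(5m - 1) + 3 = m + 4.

Isolate the radical: √(5m - 1) = m + 1.
Square both sides: 5m - 1 = (m + 1)².
Expand and rearrange: m² - 3m + 2 = 0.
Solving gives m = 2 or m = 1.
Check each candidate in the original equation:
  m = 2: √(9) = 3, while m + 1 = 3 — valid.
  m = 1: √(4) = 2, while m + 1 = 2 — valid.

m = 1 or m = 2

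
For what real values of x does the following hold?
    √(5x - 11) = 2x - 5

x = 4

Square both sides: 5x - 11 = (2x - 5)².
Expand and rearrange: 4x² - 25x + 36 = 0.
Solving gives x = 4 or x = 2.25.
Check each candidate in the original equation:
  x = 4: √(9) = 3, while 2x - 5 = 3 — valid.
  x = 2.25: √(0.25) = 0.5, while 2x - 5 = -0.5 — extraneous.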